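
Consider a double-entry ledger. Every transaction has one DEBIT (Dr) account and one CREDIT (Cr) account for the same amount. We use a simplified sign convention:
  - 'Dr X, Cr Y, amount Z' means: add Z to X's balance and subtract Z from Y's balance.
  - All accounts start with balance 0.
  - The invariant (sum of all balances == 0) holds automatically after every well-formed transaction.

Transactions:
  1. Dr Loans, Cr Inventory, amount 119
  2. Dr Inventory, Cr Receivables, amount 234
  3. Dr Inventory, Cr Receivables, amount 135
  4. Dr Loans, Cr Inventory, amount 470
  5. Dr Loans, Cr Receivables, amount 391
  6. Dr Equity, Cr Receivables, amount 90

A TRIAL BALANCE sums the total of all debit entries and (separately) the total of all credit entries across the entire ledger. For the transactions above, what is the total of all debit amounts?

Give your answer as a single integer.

Answer: 1439

Derivation:
Txn 1: debit+=119
Txn 2: debit+=234
Txn 3: debit+=135
Txn 4: debit+=470
Txn 5: debit+=391
Txn 6: debit+=90
Total debits = 1439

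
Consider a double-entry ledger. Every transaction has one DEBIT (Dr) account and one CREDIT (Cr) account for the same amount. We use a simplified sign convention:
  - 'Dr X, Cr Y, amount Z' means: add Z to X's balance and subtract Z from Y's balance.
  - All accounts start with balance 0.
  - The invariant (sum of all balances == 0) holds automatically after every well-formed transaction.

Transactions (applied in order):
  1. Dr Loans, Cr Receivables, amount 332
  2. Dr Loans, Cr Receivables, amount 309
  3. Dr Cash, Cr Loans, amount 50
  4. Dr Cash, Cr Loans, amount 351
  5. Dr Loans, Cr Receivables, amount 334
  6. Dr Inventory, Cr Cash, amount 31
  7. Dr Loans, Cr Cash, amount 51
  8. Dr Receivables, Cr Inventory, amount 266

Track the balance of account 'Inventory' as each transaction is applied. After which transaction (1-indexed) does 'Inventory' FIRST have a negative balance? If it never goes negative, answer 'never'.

After txn 1: Inventory=0
After txn 2: Inventory=0
After txn 3: Inventory=0
After txn 4: Inventory=0
After txn 5: Inventory=0
After txn 6: Inventory=31
After txn 7: Inventory=31
After txn 8: Inventory=-235

Answer: 8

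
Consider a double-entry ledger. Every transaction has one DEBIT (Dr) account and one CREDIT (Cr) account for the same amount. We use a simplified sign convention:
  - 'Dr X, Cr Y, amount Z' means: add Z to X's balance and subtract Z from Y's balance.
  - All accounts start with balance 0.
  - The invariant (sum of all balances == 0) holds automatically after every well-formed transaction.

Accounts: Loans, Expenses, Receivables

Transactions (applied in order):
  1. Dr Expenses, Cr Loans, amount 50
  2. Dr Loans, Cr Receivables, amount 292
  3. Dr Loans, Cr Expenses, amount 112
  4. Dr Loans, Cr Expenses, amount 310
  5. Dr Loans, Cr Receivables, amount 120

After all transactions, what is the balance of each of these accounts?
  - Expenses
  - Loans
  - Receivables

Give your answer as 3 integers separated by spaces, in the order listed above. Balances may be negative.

After txn 1 (Dr Expenses, Cr Loans, amount 50): Expenses=50 Loans=-50
After txn 2 (Dr Loans, Cr Receivables, amount 292): Expenses=50 Loans=242 Receivables=-292
After txn 3 (Dr Loans, Cr Expenses, amount 112): Expenses=-62 Loans=354 Receivables=-292
After txn 4 (Dr Loans, Cr Expenses, amount 310): Expenses=-372 Loans=664 Receivables=-292
After txn 5 (Dr Loans, Cr Receivables, amount 120): Expenses=-372 Loans=784 Receivables=-412

Answer: -372 784 -412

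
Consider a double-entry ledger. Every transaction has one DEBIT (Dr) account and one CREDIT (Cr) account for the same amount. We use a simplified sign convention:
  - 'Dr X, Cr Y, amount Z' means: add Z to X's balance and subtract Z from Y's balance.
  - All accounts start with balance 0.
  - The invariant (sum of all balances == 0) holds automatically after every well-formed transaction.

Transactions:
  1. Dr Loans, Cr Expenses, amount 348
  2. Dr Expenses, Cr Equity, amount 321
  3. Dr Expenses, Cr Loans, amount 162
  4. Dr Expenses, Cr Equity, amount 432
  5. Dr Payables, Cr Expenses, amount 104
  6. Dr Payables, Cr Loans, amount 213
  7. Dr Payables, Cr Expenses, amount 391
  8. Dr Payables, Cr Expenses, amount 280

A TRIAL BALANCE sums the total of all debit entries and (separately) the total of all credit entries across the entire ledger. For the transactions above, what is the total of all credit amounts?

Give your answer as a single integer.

Txn 1: credit+=348
Txn 2: credit+=321
Txn 3: credit+=162
Txn 4: credit+=432
Txn 5: credit+=104
Txn 6: credit+=213
Txn 7: credit+=391
Txn 8: credit+=280
Total credits = 2251

Answer: 2251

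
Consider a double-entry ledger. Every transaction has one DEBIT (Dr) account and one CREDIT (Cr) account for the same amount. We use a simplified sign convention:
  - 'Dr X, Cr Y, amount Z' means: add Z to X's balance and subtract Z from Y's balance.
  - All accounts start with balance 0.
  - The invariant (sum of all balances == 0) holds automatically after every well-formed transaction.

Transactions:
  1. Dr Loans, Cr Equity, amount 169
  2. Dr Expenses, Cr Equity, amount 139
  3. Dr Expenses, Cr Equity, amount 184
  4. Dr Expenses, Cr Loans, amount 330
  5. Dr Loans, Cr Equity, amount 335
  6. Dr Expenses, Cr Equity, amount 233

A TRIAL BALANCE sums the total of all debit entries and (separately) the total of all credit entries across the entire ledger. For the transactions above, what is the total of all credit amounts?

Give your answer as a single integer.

Answer: 1390

Derivation:
Txn 1: credit+=169
Txn 2: credit+=139
Txn 3: credit+=184
Txn 4: credit+=330
Txn 5: credit+=335
Txn 6: credit+=233
Total credits = 1390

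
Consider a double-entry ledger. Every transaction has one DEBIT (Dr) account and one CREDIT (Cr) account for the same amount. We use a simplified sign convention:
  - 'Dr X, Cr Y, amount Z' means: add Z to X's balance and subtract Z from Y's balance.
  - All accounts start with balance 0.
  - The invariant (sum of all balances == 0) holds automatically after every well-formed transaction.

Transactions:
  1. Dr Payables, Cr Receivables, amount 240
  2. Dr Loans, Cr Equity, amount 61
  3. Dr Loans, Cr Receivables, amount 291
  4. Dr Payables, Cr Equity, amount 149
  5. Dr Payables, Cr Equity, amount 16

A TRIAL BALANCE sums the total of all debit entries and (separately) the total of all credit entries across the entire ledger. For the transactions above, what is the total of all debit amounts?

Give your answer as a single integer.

Answer: 757

Derivation:
Txn 1: debit+=240
Txn 2: debit+=61
Txn 3: debit+=291
Txn 4: debit+=149
Txn 5: debit+=16
Total debits = 757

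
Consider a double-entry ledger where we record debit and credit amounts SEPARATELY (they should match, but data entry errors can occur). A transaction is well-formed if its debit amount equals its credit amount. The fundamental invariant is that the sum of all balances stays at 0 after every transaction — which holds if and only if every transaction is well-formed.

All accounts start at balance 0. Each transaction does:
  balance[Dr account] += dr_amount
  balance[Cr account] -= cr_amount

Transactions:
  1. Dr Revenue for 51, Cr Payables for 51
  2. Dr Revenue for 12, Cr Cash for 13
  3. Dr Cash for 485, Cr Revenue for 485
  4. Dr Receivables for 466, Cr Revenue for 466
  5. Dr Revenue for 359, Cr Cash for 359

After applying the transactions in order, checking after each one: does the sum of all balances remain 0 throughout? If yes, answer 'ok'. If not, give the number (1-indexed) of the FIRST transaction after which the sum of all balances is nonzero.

After txn 1: dr=51 cr=51 sum_balances=0
After txn 2: dr=12 cr=13 sum_balances=-1
After txn 3: dr=485 cr=485 sum_balances=-1
After txn 4: dr=466 cr=466 sum_balances=-1
After txn 5: dr=359 cr=359 sum_balances=-1

Answer: 2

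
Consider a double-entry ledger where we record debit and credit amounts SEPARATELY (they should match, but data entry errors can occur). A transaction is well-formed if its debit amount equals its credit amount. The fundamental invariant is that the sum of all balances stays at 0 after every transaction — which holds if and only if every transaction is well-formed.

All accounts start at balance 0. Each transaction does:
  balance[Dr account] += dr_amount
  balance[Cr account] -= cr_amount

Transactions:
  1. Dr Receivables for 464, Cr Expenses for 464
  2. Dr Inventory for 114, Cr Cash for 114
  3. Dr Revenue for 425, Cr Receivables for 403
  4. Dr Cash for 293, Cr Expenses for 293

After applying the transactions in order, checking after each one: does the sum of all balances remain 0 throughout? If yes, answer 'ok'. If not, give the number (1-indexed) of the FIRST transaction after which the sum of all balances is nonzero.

After txn 1: dr=464 cr=464 sum_balances=0
After txn 2: dr=114 cr=114 sum_balances=0
After txn 3: dr=425 cr=403 sum_balances=22
After txn 4: dr=293 cr=293 sum_balances=22

Answer: 3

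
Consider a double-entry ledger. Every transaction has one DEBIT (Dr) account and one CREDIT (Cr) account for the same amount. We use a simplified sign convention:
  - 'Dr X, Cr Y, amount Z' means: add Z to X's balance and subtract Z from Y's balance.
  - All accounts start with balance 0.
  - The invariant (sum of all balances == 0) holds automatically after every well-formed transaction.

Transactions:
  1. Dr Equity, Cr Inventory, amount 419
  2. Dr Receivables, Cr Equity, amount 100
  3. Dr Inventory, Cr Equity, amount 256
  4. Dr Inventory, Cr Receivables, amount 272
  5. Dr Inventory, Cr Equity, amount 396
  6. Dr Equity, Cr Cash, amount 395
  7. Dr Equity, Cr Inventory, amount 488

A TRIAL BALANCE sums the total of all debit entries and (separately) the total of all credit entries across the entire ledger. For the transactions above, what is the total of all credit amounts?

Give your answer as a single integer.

Txn 1: credit+=419
Txn 2: credit+=100
Txn 3: credit+=256
Txn 4: credit+=272
Txn 5: credit+=396
Txn 6: credit+=395
Txn 7: credit+=488
Total credits = 2326

Answer: 2326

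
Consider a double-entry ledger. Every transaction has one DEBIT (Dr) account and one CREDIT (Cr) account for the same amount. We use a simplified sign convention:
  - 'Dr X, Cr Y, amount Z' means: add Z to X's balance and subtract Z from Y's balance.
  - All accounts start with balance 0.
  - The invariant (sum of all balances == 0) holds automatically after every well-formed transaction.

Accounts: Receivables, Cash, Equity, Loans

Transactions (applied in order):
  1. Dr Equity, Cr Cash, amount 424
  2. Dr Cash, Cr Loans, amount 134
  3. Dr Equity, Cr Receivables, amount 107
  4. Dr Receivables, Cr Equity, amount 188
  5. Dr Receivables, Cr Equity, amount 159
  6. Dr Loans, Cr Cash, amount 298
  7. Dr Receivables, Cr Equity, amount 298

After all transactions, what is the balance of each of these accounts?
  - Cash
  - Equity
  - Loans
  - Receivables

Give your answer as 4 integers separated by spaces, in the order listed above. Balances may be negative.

After txn 1 (Dr Equity, Cr Cash, amount 424): Cash=-424 Equity=424
After txn 2 (Dr Cash, Cr Loans, amount 134): Cash=-290 Equity=424 Loans=-134
After txn 3 (Dr Equity, Cr Receivables, amount 107): Cash=-290 Equity=531 Loans=-134 Receivables=-107
After txn 4 (Dr Receivables, Cr Equity, amount 188): Cash=-290 Equity=343 Loans=-134 Receivables=81
After txn 5 (Dr Receivables, Cr Equity, amount 159): Cash=-290 Equity=184 Loans=-134 Receivables=240
After txn 6 (Dr Loans, Cr Cash, amount 298): Cash=-588 Equity=184 Loans=164 Receivables=240
After txn 7 (Dr Receivables, Cr Equity, amount 298): Cash=-588 Equity=-114 Loans=164 Receivables=538

Answer: -588 -114 164 538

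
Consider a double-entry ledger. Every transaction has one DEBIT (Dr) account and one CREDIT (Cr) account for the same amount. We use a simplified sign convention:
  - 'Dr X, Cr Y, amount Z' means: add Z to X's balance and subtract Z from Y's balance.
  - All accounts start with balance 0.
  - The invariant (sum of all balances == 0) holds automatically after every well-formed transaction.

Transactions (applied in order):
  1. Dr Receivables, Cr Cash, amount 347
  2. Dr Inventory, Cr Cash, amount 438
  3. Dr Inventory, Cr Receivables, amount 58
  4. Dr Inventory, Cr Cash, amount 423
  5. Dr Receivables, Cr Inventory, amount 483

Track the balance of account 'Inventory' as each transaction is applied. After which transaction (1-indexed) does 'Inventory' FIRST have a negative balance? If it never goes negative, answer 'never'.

After txn 1: Inventory=0
After txn 2: Inventory=438
After txn 3: Inventory=496
After txn 4: Inventory=919
After txn 5: Inventory=436

Answer: never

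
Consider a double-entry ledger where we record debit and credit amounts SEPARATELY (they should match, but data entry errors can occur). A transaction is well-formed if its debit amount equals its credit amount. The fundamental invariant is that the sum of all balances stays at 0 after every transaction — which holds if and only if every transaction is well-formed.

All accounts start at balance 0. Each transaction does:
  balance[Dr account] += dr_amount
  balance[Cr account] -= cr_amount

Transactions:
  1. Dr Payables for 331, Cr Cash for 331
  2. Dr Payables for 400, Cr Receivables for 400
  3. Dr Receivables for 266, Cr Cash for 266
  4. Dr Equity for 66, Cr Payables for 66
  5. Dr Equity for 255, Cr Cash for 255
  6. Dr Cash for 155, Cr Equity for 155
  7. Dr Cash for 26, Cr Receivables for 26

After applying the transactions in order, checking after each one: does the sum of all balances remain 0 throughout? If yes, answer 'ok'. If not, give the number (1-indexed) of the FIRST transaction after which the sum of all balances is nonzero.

After txn 1: dr=331 cr=331 sum_balances=0
After txn 2: dr=400 cr=400 sum_balances=0
After txn 3: dr=266 cr=266 sum_balances=0
After txn 4: dr=66 cr=66 sum_balances=0
After txn 5: dr=255 cr=255 sum_balances=0
After txn 6: dr=155 cr=155 sum_balances=0
After txn 7: dr=26 cr=26 sum_balances=0

Answer: ok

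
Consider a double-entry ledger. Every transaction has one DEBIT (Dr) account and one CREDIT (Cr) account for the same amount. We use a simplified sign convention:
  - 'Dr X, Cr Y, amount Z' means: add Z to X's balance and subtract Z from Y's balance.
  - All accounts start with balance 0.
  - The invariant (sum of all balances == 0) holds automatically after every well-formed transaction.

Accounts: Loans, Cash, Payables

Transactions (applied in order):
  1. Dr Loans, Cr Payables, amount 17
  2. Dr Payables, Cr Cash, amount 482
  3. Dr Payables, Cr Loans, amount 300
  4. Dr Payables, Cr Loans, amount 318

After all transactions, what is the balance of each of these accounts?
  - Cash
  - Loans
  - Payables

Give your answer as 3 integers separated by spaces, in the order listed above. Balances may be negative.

Answer: -482 -601 1083

Derivation:
After txn 1 (Dr Loans, Cr Payables, amount 17): Loans=17 Payables=-17
After txn 2 (Dr Payables, Cr Cash, amount 482): Cash=-482 Loans=17 Payables=465
After txn 3 (Dr Payables, Cr Loans, amount 300): Cash=-482 Loans=-283 Payables=765
After txn 4 (Dr Payables, Cr Loans, amount 318): Cash=-482 Loans=-601 Payables=1083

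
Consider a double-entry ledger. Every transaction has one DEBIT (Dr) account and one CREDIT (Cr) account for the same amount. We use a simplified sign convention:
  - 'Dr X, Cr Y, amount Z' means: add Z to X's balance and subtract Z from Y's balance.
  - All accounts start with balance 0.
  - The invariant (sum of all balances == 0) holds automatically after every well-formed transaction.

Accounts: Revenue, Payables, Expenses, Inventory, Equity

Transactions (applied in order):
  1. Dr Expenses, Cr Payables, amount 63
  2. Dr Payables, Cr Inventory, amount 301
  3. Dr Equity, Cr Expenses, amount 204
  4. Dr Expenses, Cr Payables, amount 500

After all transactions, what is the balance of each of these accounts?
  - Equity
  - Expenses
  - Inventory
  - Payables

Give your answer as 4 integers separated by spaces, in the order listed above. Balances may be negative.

After txn 1 (Dr Expenses, Cr Payables, amount 63): Expenses=63 Payables=-63
After txn 2 (Dr Payables, Cr Inventory, amount 301): Expenses=63 Inventory=-301 Payables=238
After txn 3 (Dr Equity, Cr Expenses, amount 204): Equity=204 Expenses=-141 Inventory=-301 Payables=238
After txn 4 (Dr Expenses, Cr Payables, amount 500): Equity=204 Expenses=359 Inventory=-301 Payables=-262

Answer: 204 359 -301 -262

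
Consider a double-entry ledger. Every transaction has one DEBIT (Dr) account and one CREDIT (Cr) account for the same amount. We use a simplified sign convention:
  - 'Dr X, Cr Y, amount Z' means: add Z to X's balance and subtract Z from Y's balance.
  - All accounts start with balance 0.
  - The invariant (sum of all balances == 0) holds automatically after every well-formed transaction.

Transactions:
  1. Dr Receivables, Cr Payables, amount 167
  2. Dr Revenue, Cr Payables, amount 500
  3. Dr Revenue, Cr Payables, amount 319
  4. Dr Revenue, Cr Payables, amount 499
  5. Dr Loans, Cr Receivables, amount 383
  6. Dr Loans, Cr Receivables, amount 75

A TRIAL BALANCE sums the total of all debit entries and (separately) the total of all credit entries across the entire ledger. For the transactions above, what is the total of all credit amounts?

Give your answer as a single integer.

Answer: 1943

Derivation:
Txn 1: credit+=167
Txn 2: credit+=500
Txn 3: credit+=319
Txn 4: credit+=499
Txn 5: credit+=383
Txn 6: credit+=75
Total credits = 1943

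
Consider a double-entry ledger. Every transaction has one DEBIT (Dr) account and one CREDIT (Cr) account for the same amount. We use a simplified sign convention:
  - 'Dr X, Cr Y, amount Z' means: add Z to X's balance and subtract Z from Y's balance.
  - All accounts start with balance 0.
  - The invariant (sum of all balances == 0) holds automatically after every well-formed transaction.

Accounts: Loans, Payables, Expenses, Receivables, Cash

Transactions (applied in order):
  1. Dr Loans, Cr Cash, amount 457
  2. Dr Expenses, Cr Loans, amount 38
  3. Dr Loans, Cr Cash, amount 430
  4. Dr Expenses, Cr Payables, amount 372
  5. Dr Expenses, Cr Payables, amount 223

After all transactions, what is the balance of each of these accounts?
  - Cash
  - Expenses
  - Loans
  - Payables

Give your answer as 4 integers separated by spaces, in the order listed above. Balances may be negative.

Answer: -887 633 849 -595

Derivation:
After txn 1 (Dr Loans, Cr Cash, amount 457): Cash=-457 Loans=457
After txn 2 (Dr Expenses, Cr Loans, amount 38): Cash=-457 Expenses=38 Loans=419
After txn 3 (Dr Loans, Cr Cash, amount 430): Cash=-887 Expenses=38 Loans=849
After txn 4 (Dr Expenses, Cr Payables, amount 372): Cash=-887 Expenses=410 Loans=849 Payables=-372
After txn 5 (Dr Expenses, Cr Payables, amount 223): Cash=-887 Expenses=633 Loans=849 Payables=-595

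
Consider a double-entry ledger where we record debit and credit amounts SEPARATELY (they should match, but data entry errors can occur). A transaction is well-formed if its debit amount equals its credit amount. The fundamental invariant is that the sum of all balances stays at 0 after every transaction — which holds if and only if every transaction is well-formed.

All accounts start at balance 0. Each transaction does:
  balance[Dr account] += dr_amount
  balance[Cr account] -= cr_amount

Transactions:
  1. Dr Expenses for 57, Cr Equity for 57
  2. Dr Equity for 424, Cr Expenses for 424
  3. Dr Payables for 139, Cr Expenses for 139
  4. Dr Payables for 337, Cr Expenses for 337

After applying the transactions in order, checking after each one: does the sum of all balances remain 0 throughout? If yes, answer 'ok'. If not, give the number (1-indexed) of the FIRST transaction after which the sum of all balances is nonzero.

After txn 1: dr=57 cr=57 sum_balances=0
After txn 2: dr=424 cr=424 sum_balances=0
After txn 3: dr=139 cr=139 sum_balances=0
After txn 4: dr=337 cr=337 sum_balances=0

Answer: ok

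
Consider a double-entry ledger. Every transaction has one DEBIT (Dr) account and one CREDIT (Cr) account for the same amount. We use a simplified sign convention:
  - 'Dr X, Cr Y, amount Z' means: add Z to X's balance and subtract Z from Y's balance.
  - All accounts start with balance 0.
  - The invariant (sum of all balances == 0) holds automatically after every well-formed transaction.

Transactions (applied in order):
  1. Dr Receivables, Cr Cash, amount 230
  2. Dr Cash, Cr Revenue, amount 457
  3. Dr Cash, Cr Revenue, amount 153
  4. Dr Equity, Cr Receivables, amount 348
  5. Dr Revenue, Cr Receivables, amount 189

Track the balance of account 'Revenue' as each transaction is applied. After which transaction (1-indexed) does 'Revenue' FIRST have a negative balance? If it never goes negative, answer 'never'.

After txn 1: Revenue=0
After txn 2: Revenue=-457

Answer: 2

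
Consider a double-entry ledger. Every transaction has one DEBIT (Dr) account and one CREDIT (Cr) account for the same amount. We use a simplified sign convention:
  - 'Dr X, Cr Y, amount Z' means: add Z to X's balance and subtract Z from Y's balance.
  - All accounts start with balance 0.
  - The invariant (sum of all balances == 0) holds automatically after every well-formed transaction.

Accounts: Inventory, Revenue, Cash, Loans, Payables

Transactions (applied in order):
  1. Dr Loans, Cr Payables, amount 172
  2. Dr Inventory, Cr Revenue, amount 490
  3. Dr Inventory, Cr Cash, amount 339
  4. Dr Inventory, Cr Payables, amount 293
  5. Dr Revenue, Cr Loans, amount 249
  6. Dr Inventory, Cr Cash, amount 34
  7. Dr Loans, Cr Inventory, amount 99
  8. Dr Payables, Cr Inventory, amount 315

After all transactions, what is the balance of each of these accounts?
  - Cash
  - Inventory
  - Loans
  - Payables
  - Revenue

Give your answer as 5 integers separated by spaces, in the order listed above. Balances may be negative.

After txn 1 (Dr Loans, Cr Payables, amount 172): Loans=172 Payables=-172
After txn 2 (Dr Inventory, Cr Revenue, amount 490): Inventory=490 Loans=172 Payables=-172 Revenue=-490
After txn 3 (Dr Inventory, Cr Cash, amount 339): Cash=-339 Inventory=829 Loans=172 Payables=-172 Revenue=-490
After txn 4 (Dr Inventory, Cr Payables, amount 293): Cash=-339 Inventory=1122 Loans=172 Payables=-465 Revenue=-490
After txn 5 (Dr Revenue, Cr Loans, amount 249): Cash=-339 Inventory=1122 Loans=-77 Payables=-465 Revenue=-241
After txn 6 (Dr Inventory, Cr Cash, amount 34): Cash=-373 Inventory=1156 Loans=-77 Payables=-465 Revenue=-241
After txn 7 (Dr Loans, Cr Inventory, amount 99): Cash=-373 Inventory=1057 Loans=22 Payables=-465 Revenue=-241
After txn 8 (Dr Payables, Cr Inventory, amount 315): Cash=-373 Inventory=742 Loans=22 Payables=-150 Revenue=-241

Answer: -373 742 22 -150 -241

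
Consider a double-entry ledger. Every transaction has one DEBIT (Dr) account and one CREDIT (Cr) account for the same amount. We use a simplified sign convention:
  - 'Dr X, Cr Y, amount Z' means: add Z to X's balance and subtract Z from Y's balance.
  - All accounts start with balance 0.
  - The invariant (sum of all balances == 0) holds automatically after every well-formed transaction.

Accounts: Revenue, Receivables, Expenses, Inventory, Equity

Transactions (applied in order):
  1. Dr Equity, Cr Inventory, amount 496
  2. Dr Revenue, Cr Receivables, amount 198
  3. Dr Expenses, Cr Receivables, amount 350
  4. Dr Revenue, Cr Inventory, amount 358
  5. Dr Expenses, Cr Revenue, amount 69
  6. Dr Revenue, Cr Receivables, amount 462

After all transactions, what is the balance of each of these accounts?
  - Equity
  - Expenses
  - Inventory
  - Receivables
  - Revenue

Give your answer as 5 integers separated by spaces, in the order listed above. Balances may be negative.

Answer: 496 419 -854 -1010 949

Derivation:
After txn 1 (Dr Equity, Cr Inventory, amount 496): Equity=496 Inventory=-496
After txn 2 (Dr Revenue, Cr Receivables, amount 198): Equity=496 Inventory=-496 Receivables=-198 Revenue=198
After txn 3 (Dr Expenses, Cr Receivables, amount 350): Equity=496 Expenses=350 Inventory=-496 Receivables=-548 Revenue=198
After txn 4 (Dr Revenue, Cr Inventory, amount 358): Equity=496 Expenses=350 Inventory=-854 Receivables=-548 Revenue=556
After txn 5 (Dr Expenses, Cr Revenue, amount 69): Equity=496 Expenses=419 Inventory=-854 Receivables=-548 Revenue=487
After txn 6 (Dr Revenue, Cr Receivables, amount 462): Equity=496 Expenses=419 Inventory=-854 Receivables=-1010 Revenue=949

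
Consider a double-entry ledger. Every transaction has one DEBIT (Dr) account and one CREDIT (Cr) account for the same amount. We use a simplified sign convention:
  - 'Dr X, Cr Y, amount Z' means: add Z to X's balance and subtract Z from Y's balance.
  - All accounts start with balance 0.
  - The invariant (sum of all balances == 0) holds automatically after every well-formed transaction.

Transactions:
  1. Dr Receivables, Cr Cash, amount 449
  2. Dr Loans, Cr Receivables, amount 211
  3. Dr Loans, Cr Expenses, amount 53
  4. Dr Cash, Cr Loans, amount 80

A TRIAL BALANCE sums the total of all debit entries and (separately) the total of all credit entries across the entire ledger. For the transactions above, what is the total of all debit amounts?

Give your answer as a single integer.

Answer: 793

Derivation:
Txn 1: debit+=449
Txn 2: debit+=211
Txn 3: debit+=53
Txn 4: debit+=80
Total debits = 793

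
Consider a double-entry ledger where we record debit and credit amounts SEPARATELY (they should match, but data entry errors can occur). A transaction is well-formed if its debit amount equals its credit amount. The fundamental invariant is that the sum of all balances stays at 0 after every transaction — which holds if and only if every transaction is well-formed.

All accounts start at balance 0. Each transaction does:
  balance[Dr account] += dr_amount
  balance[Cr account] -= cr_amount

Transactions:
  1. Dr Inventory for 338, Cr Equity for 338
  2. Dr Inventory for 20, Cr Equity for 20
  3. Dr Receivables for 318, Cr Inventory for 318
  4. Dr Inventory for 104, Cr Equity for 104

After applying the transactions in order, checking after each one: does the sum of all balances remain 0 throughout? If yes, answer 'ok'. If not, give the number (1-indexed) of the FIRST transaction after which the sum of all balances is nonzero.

Answer: ok

Derivation:
After txn 1: dr=338 cr=338 sum_balances=0
After txn 2: dr=20 cr=20 sum_balances=0
After txn 3: dr=318 cr=318 sum_balances=0
After txn 4: dr=104 cr=104 sum_balances=0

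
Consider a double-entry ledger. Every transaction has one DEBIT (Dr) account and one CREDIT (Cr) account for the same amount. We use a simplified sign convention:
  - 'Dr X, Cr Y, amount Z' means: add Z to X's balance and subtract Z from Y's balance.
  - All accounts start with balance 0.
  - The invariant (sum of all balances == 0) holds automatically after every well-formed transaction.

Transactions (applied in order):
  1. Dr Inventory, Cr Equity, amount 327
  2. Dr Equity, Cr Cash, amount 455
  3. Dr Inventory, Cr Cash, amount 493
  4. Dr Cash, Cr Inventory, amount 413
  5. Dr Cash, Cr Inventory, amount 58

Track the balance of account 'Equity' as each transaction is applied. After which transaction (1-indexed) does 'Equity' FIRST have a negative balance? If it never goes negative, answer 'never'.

Answer: 1

Derivation:
After txn 1: Equity=-327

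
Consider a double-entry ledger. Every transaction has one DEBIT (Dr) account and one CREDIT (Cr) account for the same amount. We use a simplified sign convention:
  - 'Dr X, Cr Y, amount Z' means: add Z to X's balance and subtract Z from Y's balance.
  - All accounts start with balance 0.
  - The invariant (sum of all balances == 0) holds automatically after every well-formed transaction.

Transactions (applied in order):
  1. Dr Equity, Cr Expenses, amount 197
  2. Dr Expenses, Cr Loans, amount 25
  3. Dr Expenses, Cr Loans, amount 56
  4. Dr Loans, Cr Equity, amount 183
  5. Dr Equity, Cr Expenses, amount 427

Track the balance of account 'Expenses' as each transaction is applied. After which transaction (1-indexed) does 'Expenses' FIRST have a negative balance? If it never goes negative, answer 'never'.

After txn 1: Expenses=-197

Answer: 1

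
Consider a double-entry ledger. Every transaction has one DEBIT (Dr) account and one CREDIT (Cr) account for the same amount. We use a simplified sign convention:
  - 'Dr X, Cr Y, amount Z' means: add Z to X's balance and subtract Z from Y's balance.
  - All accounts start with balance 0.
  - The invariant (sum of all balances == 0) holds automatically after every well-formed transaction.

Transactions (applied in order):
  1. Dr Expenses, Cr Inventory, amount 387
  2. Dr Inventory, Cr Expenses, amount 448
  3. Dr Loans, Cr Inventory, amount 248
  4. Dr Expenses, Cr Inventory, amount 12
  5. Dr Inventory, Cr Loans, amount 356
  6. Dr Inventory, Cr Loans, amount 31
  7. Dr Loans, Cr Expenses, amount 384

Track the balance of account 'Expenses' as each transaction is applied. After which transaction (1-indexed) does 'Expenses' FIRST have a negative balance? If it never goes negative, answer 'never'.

After txn 1: Expenses=387
After txn 2: Expenses=-61

Answer: 2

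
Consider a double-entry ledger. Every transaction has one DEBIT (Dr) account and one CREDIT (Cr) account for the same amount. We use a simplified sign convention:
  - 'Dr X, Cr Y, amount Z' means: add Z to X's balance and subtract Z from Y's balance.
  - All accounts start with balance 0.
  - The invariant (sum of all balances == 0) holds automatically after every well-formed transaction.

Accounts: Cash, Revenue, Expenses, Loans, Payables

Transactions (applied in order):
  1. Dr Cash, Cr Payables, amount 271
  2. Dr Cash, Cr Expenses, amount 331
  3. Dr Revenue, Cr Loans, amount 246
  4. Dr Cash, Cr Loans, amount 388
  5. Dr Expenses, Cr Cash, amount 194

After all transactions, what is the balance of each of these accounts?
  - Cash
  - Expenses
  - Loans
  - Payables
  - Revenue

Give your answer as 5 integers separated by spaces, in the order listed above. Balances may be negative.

Answer: 796 -137 -634 -271 246

Derivation:
After txn 1 (Dr Cash, Cr Payables, amount 271): Cash=271 Payables=-271
After txn 2 (Dr Cash, Cr Expenses, amount 331): Cash=602 Expenses=-331 Payables=-271
After txn 3 (Dr Revenue, Cr Loans, amount 246): Cash=602 Expenses=-331 Loans=-246 Payables=-271 Revenue=246
After txn 4 (Dr Cash, Cr Loans, amount 388): Cash=990 Expenses=-331 Loans=-634 Payables=-271 Revenue=246
After txn 5 (Dr Expenses, Cr Cash, amount 194): Cash=796 Expenses=-137 Loans=-634 Payables=-271 Revenue=246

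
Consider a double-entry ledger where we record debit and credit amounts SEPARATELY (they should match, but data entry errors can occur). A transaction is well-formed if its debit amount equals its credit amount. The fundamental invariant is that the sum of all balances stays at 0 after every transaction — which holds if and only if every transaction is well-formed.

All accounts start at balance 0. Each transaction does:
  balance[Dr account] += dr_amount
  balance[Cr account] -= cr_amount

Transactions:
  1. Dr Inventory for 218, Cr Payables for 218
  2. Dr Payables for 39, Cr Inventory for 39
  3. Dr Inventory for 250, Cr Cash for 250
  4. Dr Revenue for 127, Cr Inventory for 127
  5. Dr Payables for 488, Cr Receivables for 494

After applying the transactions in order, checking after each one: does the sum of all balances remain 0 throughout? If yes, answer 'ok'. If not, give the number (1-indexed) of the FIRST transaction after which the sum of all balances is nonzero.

After txn 1: dr=218 cr=218 sum_balances=0
After txn 2: dr=39 cr=39 sum_balances=0
After txn 3: dr=250 cr=250 sum_balances=0
After txn 4: dr=127 cr=127 sum_balances=0
After txn 5: dr=488 cr=494 sum_balances=-6

Answer: 5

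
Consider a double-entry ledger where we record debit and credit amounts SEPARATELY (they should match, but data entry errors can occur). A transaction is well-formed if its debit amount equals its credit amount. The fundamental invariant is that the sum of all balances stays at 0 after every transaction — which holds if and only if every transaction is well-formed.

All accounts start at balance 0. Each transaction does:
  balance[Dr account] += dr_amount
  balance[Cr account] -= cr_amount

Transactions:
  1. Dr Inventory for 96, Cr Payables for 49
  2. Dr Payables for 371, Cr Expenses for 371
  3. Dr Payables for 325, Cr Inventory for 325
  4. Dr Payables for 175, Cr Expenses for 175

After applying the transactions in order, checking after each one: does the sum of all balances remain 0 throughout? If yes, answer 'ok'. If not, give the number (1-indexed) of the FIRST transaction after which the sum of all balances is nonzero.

Answer: 1

Derivation:
After txn 1: dr=96 cr=49 sum_balances=47
After txn 2: dr=371 cr=371 sum_balances=47
After txn 3: dr=325 cr=325 sum_balances=47
After txn 4: dr=175 cr=175 sum_balances=47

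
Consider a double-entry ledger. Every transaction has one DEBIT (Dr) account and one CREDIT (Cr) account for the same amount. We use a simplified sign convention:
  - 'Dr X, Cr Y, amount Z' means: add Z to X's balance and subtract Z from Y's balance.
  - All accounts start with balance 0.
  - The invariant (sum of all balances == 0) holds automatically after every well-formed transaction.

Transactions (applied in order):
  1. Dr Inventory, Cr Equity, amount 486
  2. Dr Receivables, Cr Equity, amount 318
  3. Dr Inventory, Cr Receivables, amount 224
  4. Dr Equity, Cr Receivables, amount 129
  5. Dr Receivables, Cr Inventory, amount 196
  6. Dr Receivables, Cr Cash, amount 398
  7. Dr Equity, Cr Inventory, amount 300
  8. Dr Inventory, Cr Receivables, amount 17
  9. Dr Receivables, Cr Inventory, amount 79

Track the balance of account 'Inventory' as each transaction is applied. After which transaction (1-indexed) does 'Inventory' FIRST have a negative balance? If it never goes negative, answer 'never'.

Answer: never

Derivation:
After txn 1: Inventory=486
After txn 2: Inventory=486
After txn 3: Inventory=710
After txn 4: Inventory=710
After txn 5: Inventory=514
After txn 6: Inventory=514
After txn 7: Inventory=214
After txn 8: Inventory=231
After txn 9: Inventory=152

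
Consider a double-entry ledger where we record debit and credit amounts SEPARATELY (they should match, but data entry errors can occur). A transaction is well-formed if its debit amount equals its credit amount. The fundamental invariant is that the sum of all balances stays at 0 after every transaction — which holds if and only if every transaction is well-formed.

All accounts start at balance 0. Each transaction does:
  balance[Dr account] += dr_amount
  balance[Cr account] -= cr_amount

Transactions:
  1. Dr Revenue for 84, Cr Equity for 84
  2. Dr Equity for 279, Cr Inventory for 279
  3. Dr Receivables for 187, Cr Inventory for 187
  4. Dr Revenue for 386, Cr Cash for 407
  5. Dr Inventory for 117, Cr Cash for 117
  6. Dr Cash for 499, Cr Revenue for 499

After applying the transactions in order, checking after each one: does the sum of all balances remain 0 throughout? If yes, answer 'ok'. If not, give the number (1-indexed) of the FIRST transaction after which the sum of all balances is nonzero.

After txn 1: dr=84 cr=84 sum_balances=0
After txn 2: dr=279 cr=279 sum_balances=0
After txn 3: dr=187 cr=187 sum_balances=0
After txn 4: dr=386 cr=407 sum_balances=-21
After txn 5: dr=117 cr=117 sum_balances=-21
After txn 6: dr=499 cr=499 sum_balances=-21

Answer: 4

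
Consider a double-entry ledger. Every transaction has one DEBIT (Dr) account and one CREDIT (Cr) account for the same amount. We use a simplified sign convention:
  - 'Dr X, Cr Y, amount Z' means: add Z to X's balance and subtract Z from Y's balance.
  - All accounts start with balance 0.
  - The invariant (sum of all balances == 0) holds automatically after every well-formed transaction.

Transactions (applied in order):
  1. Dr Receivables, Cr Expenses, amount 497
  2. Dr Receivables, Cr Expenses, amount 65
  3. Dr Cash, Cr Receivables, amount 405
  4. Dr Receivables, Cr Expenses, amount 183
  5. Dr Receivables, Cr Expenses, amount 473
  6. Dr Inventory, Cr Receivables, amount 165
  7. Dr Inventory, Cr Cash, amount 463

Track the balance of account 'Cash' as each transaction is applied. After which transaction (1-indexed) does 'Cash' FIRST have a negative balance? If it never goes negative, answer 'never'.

Answer: 7

Derivation:
After txn 1: Cash=0
After txn 2: Cash=0
After txn 3: Cash=405
After txn 4: Cash=405
After txn 5: Cash=405
After txn 6: Cash=405
After txn 7: Cash=-58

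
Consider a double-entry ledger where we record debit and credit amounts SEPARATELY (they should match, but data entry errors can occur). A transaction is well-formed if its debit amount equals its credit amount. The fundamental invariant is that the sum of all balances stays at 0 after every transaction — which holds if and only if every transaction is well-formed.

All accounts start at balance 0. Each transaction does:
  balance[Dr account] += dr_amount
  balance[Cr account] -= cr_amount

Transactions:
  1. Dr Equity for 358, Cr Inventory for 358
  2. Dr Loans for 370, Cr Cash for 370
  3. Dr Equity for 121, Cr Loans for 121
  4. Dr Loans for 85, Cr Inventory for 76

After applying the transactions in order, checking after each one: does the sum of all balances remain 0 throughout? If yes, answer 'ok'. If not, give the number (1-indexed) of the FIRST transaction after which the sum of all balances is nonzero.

After txn 1: dr=358 cr=358 sum_balances=0
After txn 2: dr=370 cr=370 sum_balances=0
After txn 3: dr=121 cr=121 sum_balances=0
After txn 4: dr=85 cr=76 sum_balances=9

Answer: 4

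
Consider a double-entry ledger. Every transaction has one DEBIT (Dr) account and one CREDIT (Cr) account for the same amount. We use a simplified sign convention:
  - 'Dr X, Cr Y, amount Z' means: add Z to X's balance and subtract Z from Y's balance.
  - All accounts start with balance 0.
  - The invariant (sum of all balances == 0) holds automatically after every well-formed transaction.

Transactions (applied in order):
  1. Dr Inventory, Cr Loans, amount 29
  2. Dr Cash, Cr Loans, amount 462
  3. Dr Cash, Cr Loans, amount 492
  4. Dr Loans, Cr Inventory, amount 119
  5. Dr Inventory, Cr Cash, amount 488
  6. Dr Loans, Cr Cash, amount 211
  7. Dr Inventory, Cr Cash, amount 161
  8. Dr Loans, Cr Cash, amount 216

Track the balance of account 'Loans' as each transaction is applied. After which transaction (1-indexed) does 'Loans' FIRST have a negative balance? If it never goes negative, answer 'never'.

Answer: 1

Derivation:
After txn 1: Loans=-29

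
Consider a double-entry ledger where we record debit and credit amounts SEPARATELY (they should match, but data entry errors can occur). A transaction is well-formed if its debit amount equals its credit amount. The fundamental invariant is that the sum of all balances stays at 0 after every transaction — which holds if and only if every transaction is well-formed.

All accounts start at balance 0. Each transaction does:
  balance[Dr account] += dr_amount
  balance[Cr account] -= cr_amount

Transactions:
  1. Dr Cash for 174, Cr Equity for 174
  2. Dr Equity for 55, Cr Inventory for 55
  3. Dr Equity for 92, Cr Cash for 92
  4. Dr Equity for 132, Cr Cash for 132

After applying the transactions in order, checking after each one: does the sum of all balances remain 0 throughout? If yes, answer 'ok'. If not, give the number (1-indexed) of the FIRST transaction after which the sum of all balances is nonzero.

After txn 1: dr=174 cr=174 sum_balances=0
After txn 2: dr=55 cr=55 sum_balances=0
After txn 3: dr=92 cr=92 sum_balances=0
After txn 4: dr=132 cr=132 sum_balances=0

Answer: ok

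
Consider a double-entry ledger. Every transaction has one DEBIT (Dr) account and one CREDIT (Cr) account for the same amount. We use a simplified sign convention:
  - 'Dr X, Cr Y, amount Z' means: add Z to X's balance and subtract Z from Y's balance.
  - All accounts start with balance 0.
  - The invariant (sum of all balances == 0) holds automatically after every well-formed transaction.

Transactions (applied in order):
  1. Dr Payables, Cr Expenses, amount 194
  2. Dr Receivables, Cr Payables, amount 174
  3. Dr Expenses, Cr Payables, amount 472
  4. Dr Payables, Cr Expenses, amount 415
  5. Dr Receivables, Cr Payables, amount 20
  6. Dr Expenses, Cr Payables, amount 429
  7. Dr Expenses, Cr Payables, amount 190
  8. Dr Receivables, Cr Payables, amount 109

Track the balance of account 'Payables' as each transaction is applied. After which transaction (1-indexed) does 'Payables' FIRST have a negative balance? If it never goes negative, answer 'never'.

After txn 1: Payables=194
After txn 2: Payables=20
After txn 3: Payables=-452

Answer: 3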